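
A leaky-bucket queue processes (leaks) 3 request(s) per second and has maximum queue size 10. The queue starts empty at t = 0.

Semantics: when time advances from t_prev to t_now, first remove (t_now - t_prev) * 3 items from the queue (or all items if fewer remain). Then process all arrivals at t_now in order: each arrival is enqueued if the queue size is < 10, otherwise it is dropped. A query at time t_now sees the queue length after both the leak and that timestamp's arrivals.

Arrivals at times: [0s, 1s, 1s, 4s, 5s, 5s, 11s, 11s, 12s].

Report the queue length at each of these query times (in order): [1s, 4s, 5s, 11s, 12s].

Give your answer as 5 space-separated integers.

Answer: 2 1 2 2 1

Derivation:
Queue lengths at query times:
  query t=1s: backlog = 2
  query t=4s: backlog = 1
  query t=5s: backlog = 2
  query t=11s: backlog = 2
  query t=12s: backlog = 1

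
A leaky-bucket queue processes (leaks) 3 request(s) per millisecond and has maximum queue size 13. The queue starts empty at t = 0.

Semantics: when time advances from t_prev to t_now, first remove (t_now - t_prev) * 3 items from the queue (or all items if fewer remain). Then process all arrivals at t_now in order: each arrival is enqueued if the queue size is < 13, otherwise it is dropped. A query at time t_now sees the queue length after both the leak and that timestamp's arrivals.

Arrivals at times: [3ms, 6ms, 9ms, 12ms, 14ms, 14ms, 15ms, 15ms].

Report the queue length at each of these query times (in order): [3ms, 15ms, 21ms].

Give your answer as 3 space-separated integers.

Answer: 1 2 0

Derivation:
Queue lengths at query times:
  query t=3ms: backlog = 1
  query t=15ms: backlog = 2
  query t=21ms: backlog = 0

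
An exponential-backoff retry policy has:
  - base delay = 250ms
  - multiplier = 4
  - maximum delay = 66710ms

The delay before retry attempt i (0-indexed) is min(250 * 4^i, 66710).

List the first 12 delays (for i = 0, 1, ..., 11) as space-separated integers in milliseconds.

Computing each delay:
  i=0: min(250*4^0, 66710) = 250
  i=1: min(250*4^1, 66710) = 1000
  i=2: min(250*4^2, 66710) = 4000
  i=3: min(250*4^3, 66710) = 16000
  i=4: min(250*4^4, 66710) = 64000
  i=5: min(250*4^5, 66710) = 66710
  i=6: min(250*4^6, 66710) = 66710
  i=7: min(250*4^7, 66710) = 66710
  i=8: min(250*4^8, 66710) = 66710
  i=9: min(250*4^9, 66710) = 66710
  i=10: min(250*4^10, 66710) = 66710
  i=11: min(250*4^11, 66710) = 66710

Answer: 250 1000 4000 16000 64000 66710 66710 66710 66710 66710 66710 66710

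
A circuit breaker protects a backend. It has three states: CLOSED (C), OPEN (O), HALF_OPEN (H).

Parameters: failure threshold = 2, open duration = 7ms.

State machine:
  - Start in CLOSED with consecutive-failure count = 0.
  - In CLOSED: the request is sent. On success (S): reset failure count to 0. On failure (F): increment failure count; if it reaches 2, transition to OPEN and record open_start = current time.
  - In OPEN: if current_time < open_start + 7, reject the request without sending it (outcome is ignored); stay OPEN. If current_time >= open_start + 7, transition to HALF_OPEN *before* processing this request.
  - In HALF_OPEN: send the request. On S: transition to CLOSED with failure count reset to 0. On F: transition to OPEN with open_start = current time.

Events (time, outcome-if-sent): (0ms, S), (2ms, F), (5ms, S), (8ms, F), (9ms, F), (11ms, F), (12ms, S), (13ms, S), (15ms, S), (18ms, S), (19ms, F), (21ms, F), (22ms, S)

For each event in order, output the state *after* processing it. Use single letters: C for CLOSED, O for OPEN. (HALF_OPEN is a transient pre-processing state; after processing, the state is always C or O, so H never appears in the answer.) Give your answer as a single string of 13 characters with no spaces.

Answer: CCCCOOOOOCCOO

Derivation:
State after each event:
  event#1 t=0ms outcome=S: state=CLOSED
  event#2 t=2ms outcome=F: state=CLOSED
  event#3 t=5ms outcome=S: state=CLOSED
  event#4 t=8ms outcome=F: state=CLOSED
  event#5 t=9ms outcome=F: state=OPEN
  event#6 t=11ms outcome=F: state=OPEN
  event#7 t=12ms outcome=S: state=OPEN
  event#8 t=13ms outcome=S: state=OPEN
  event#9 t=15ms outcome=S: state=OPEN
  event#10 t=18ms outcome=S: state=CLOSED
  event#11 t=19ms outcome=F: state=CLOSED
  event#12 t=21ms outcome=F: state=OPEN
  event#13 t=22ms outcome=S: state=OPEN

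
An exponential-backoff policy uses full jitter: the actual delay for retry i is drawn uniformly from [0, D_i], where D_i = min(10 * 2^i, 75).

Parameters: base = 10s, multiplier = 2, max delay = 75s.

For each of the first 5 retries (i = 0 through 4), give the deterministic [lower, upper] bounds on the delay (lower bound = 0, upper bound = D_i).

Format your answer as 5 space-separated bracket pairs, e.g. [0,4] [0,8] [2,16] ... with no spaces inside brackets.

Answer: [0,10] [0,20] [0,40] [0,75] [0,75]

Derivation:
Computing bounds per retry:
  i=0: D_i=min(10*2^0,75)=10, bounds=[0,10]
  i=1: D_i=min(10*2^1,75)=20, bounds=[0,20]
  i=2: D_i=min(10*2^2,75)=40, bounds=[0,40]
  i=3: D_i=min(10*2^3,75)=75, bounds=[0,75]
  i=4: D_i=min(10*2^4,75)=75, bounds=[0,75]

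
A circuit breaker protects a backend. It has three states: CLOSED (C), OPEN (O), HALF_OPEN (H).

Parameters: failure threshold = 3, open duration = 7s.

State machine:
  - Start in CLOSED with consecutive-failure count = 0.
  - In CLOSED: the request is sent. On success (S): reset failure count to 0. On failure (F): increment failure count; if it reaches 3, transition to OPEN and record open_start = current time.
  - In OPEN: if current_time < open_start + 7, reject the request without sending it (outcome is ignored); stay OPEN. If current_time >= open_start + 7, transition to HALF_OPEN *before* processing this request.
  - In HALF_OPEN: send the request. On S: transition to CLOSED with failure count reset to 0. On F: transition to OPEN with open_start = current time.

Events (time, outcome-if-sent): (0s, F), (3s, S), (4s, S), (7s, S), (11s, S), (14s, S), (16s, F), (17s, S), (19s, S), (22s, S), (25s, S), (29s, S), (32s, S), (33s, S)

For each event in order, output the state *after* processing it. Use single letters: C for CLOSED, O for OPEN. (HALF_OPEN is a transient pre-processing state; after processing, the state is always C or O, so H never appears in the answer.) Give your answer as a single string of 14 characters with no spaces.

State after each event:
  event#1 t=0s outcome=F: state=CLOSED
  event#2 t=3s outcome=S: state=CLOSED
  event#3 t=4s outcome=S: state=CLOSED
  event#4 t=7s outcome=S: state=CLOSED
  event#5 t=11s outcome=S: state=CLOSED
  event#6 t=14s outcome=S: state=CLOSED
  event#7 t=16s outcome=F: state=CLOSED
  event#8 t=17s outcome=S: state=CLOSED
  event#9 t=19s outcome=S: state=CLOSED
  event#10 t=22s outcome=S: state=CLOSED
  event#11 t=25s outcome=S: state=CLOSED
  event#12 t=29s outcome=S: state=CLOSED
  event#13 t=32s outcome=S: state=CLOSED
  event#14 t=33s outcome=S: state=CLOSED

Answer: CCCCCCCCCCCCCC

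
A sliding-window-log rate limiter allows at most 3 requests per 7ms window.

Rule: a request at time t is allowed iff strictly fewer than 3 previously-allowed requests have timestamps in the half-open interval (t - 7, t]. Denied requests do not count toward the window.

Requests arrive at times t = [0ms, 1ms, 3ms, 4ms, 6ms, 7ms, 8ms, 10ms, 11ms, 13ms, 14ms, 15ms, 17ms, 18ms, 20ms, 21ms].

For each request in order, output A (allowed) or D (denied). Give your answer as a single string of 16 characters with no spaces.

Tracking allowed requests in the window:
  req#1 t=0ms: ALLOW
  req#2 t=1ms: ALLOW
  req#3 t=3ms: ALLOW
  req#4 t=4ms: DENY
  req#5 t=6ms: DENY
  req#6 t=7ms: ALLOW
  req#7 t=8ms: ALLOW
  req#8 t=10ms: ALLOW
  req#9 t=11ms: DENY
  req#10 t=13ms: DENY
  req#11 t=14ms: ALLOW
  req#12 t=15ms: ALLOW
  req#13 t=17ms: ALLOW
  req#14 t=18ms: DENY
  req#15 t=20ms: DENY
  req#16 t=21ms: ALLOW

Answer: AAADDAAADDAAADDA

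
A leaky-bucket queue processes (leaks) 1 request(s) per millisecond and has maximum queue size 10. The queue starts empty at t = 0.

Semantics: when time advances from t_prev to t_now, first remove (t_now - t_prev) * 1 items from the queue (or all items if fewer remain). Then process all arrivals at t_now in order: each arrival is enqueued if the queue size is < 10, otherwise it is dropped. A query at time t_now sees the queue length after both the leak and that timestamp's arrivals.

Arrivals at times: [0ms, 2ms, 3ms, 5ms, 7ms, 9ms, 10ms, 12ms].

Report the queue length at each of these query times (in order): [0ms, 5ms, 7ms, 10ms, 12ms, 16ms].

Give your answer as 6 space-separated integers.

Answer: 1 1 1 1 1 0

Derivation:
Queue lengths at query times:
  query t=0ms: backlog = 1
  query t=5ms: backlog = 1
  query t=7ms: backlog = 1
  query t=10ms: backlog = 1
  query t=12ms: backlog = 1
  query t=16ms: backlog = 0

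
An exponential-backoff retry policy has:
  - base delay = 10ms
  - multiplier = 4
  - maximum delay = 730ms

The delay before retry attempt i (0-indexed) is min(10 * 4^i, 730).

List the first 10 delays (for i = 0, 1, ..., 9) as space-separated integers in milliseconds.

Computing each delay:
  i=0: min(10*4^0, 730) = 10
  i=1: min(10*4^1, 730) = 40
  i=2: min(10*4^2, 730) = 160
  i=3: min(10*4^3, 730) = 640
  i=4: min(10*4^4, 730) = 730
  i=5: min(10*4^5, 730) = 730
  i=6: min(10*4^6, 730) = 730
  i=7: min(10*4^7, 730) = 730
  i=8: min(10*4^8, 730) = 730
  i=9: min(10*4^9, 730) = 730

Answer: 10 40 160 640 730 730 730 730 730 730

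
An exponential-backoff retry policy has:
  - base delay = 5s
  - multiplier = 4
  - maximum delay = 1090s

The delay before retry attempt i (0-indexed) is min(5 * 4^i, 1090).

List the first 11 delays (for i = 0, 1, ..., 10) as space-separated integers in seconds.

Computing each delay:
  i=0: min(5*4^0, 1090) = 5
  i=1: min(5*4^1, 1090) = 20
  i=2: min(5*4^2, 1090) = 80
  i=3: min(5*4^3, 1090) = 320
  i=4: min(5*4^4, 1090) = 1090
  i=5: min(5*4^5, 1090) = 1090
  i=6: min(5*4^6, 1090) = 1090
  i=7: min(5*4^7, 1090) = 1090
  i=8: min(5*4^8, 1090) = 1090
  i=9: min(5*4^9, 1090) = 1090
  i=10: min(5*4^10, 1090) = 1090

Answer: 5 20 80 320 1090 1090 1090 1090 1090 1090 1090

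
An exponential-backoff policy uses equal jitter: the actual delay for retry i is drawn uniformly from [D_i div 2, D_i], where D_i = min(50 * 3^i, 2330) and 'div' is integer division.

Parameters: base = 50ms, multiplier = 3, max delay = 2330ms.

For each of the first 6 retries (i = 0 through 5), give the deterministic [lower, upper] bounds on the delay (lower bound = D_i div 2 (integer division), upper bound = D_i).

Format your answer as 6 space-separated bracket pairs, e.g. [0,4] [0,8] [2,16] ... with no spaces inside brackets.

Computing bounds per retry:
  i=0: D_i=min(50*3^0,2330)=50, bounds=[25,50]
  i=1: D_i=min(50*3^1,2330)=150, bounds=[75,150]
  i=2: D_i=min(50*3^2,2330)=450, bounds=[225,450]
  i=3: D_i=min(50*3^3,2330)=1350, bounds=[675,1350]
  i=4: D_i=min(50*3^4,2330)=2330, bounds=[1165,2330]
  i=5: D_i=min(50*3^5,2330)=2330, bounds=[1165,2330]

Answer: [25,50] [75,150] [225,450] [675,1350] [1165,2330] [1165,2330]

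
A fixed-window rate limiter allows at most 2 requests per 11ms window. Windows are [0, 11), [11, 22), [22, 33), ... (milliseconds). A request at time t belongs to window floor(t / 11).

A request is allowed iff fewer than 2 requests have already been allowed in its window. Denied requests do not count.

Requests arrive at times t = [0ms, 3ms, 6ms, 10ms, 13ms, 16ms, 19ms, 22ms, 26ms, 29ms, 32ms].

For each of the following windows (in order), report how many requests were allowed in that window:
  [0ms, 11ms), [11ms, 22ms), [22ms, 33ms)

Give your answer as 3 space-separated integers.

Answer: 2 2 2

Derivation:
Processing requests:
  req#1 t=0ms (window 0): ALLOW
  req#2 t=3ms (window 0): ALLOW
  req#3 t=6ms (window 0): DENY
  req#4 t=10ms (window 0): DENY
  req#5 t=13ms (window 1): ALLOW
  req#6 t=16ms (window 1): ALLOW
  req#7 t=19ms (window 1): DENY
  req#8 t=22ms (window 2): ALLOW
  req#9 t=26ms (window 2): ALLOW
  req#10 t=29ms (window 2): DENY
  req#11 t=32ms (window 2): DENY

Allowed counts by window: 2 2 2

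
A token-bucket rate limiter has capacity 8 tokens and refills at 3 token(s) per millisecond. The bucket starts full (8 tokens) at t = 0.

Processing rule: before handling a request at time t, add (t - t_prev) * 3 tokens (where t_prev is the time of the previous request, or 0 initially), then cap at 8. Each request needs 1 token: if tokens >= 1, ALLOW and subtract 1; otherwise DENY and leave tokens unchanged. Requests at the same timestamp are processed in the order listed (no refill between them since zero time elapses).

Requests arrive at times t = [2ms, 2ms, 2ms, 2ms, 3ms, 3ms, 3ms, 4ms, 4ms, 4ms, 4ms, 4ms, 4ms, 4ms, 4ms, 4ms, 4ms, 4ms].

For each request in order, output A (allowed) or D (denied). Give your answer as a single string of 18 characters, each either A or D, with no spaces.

Simulating step by step:
  req#1 t=2ms: ALLOW
  req#2 t=2ms: ALLOW
  req#3 t=2ms: ALLOW
  req#4 t=2ms: ALLOW
  req#5 t=3ms: ALLOW
  req#6 t=3ms: ALLOW
  req#7 t=3ms: ALLOW
  req#8 t=4ms: ALLOW
  req#9 t=4ms: ALLOW
  req#10 t=4ms: ALLOW
  req#11 t=4ms: ALLOW
  req#12 t=4ms: ALLOW
  req#13 t=4ms: ALLOW
  req#14 t=4ms: ALLOW
  req#15 t=4ms: DENY
  req#16 t=4ms: DENY
  req#17 t=4ms: DENY
  req#18 t=4ms: DENY

Answer: AAAAAAAAAAAAAADDDD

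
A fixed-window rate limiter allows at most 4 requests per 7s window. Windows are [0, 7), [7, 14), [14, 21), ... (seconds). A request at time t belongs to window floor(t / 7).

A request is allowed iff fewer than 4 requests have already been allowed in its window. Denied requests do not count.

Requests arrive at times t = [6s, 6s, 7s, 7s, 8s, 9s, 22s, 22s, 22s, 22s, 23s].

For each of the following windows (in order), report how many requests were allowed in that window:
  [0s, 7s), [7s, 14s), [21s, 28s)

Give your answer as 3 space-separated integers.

Answer: 2 4 4

Derivation:
Processing requests:
  req#1 t=6s (window 0): ALLOW
  req#2 t=6s (window 0): ALLOW
  req#3 t=7s (window 1): ALLOW
  req#4 t=7s (window 1): ALLOW
  req#5 t=8s (window 1): ALLOW
  req#6 t=9s (window 1): ALLOW
  req#7 t=22s (window 3): ALLOW
  req#8 t=22s (window 3): ALLOW
  req#9 t=22s (window 3): ALLOW
  req#10 t=22s (window 3): ALLOW
  req#11 t=23s (window 3): DENY

Allowed counts by window: 2 4 4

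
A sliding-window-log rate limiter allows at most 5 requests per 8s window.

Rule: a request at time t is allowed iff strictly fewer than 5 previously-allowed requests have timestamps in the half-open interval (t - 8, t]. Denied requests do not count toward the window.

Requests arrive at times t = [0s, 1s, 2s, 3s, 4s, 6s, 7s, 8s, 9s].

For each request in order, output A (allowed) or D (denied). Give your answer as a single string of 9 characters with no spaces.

Answer: AAAAADDAA

Derivation:
Tracking allowed requests in the window:
  req#1 t=0s: ALLOW
  req#2 t=1s: ALLOW
  req#3 t=2s: ALLOW
  req#4 t=3s: ALLOW
  req#5 t=4s: ALLOW
  req#6 t=6s: DENY
  req#7 t=7s: DENY
  req#8 t=8s: ALLOW
  req#9 t=9s: ALLOW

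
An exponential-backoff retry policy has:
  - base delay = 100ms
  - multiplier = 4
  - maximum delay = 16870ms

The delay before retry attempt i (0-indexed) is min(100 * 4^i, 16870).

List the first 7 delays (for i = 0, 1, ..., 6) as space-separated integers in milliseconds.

Computing each delay:
  i=0: min(100*4^0, 16870) = 100
  i=1: min(100*4^1, 16870) = 400
  i=2: min(100*4^2, 16870) = 1600
  i=3: min(100*4^3, 16870) = 6400
  i=4: min(100*4^4, 16870) = 16870
  i=5: min(100*4^5, 16870) = 16870
  i=6: min(100*4^6, 16870) = 16870

Answer: 100 400 1600 6400 16870 16870 16870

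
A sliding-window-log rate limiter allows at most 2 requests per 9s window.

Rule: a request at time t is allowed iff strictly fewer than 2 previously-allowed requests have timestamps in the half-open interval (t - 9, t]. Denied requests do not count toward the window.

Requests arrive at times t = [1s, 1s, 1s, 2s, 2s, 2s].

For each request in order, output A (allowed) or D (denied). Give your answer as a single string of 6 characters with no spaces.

Tracking allowed requests in the window:
  req#1 t=1s: ALLOW
  req#2 t=1s: ALLOW
  req#3 t=1s: DENY
  req#4 t=2s: DENY
  req#5 t=2s: DENY
  req#6 t=2s: DENY

Answer: AADDDD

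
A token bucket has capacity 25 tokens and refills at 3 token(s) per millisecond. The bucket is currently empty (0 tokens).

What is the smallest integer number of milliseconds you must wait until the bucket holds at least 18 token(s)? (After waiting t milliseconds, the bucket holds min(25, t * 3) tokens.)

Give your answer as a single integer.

Need t * 3 >= 18, so t >= 18/3.
Smallest integer t = ceil(18/3) = 6.

Answer: 6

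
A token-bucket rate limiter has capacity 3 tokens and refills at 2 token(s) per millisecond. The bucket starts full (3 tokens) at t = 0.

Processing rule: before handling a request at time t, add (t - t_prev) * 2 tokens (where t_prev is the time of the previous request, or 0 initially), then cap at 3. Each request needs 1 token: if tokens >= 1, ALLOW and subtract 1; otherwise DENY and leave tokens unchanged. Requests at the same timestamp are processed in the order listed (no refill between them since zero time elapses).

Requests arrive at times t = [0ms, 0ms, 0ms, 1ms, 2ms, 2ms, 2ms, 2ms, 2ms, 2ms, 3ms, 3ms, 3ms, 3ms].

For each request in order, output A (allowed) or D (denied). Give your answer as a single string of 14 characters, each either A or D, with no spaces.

Simulating step by step:
  req#1 t=0ms: ALLOW
  req#2 t=0ms: ALLOW
  req#3 t=0ms: ALLOW
  req#4 t=1ms: ALLOW
  req#5 t=2ms: ALLOW
  req#6 t=2ms: ALLOW
  req#7 t=2ms: ALLOW
  req#8 t=2ms: DENY
  req#9 t=2ms: DENY
  req#10 t=2ms: DENY
  req#11 t=3ms: ALLOW
  req#12 t=3ms: ALLOW
  req#13 t=3ms: DENY
  req#14 t=3ms: DENY

Answer: AAAAAAADDDAADD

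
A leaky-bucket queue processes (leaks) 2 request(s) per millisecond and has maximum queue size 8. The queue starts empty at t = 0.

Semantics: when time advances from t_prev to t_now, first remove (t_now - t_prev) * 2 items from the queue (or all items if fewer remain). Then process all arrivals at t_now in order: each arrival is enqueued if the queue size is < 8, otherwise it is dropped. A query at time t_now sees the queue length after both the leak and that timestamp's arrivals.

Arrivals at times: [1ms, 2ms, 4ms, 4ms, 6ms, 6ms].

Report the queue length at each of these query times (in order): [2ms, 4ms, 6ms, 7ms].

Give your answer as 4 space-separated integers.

Queue lengths at query times:
  query t=2ms: backlog = 1
  query t=4ms: backlog = 2
  query t=6ms: backlog = 2
  query t=7ms: backlog = 0

Answer: 1 2 2 0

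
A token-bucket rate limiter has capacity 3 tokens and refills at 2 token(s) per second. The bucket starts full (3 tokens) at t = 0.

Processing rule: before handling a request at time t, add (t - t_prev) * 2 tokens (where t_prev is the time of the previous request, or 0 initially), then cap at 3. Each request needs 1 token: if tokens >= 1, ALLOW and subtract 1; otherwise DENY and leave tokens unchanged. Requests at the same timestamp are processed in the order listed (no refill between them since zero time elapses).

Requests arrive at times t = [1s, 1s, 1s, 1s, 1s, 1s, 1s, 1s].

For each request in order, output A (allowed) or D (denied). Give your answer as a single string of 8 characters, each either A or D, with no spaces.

Simulating step by step:
  req#1 t=1s: ALLOW
  req#2 t=1s: ALLOW
  req#3 t=1s: ALLOW
  req#4 t=1s: DENY
  req#5 t=1s: DENY
  req#6 t=1s: DENY
  req#7 t=1s: DENY
  req#8 t=1s: DENY

Answer: AAADDDDD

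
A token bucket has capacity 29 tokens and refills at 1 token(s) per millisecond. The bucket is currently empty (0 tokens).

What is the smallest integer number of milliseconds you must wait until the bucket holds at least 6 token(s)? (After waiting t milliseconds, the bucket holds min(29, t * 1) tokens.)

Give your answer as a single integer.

Need t * 1 >= 6, so t >= 6/1.
Smallest integer t = ceil(6/1) = 6.

Answer: 6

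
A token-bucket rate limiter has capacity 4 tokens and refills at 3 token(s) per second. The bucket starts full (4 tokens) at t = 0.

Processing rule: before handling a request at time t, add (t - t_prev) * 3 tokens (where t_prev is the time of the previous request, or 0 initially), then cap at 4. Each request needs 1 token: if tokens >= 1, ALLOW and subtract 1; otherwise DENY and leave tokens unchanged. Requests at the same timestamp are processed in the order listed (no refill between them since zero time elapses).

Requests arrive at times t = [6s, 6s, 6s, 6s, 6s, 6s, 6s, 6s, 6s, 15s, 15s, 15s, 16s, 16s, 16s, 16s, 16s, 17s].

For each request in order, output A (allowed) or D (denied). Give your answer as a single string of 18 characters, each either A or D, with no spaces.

Answer: AAAADDDDDAAAAAAADA

Derivation:
Simulating step by step:
  req#1 t=6s: ALLOW
  req#2 t=6s: ALLOW
  req#3 t=6s: ALLOW
  req#4 t=6s: ALLOW
  req#5 t=6s: DENY
  req#6 t=6s: DENY
  req#7 t=6s: DENY
  req#8 t=6s: DENY
  req#9 t=6s: DENY
  req#10 t=15s: ALLOW
  req#11 t=15s: ALLOW
  req#12 t=15s: ALLOW
  req#13 t=16s: ALLOW
  req#14 t=16s: ALLOW
  req#15 t=16s: ALLOW
  req#16 t=16s: ALLOW
  req#17 t=16s: DENY
  req#18 t=17s: ALLOW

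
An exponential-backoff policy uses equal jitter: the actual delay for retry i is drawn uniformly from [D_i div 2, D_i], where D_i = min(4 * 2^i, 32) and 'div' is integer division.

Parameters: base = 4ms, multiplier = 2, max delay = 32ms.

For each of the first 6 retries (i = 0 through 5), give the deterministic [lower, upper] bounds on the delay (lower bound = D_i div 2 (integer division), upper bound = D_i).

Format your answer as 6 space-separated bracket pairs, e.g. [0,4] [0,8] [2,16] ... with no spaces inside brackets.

Answer: [2,4] [4,8] [8,16] [16,32] [16,32] [16,32]

Derivation:
Computing bounds per retry:
  i=0: D_i=min(4*2^0,32)=4, bounds=[2,4]
  i=1: D_i=min(4*2^1,32)=8, bounds=[4,8]
  i=2: D_i=min(4*2^2,32)=16, bounds=[8,16]
  i=3: D_i=min(4*2^3,32)=32, bounds=[16,32]
  i=4: D_i=min(4*2^4,32)=32, bounds=[16,32]
  i=5: D_i=min(4*2^5,32)=32, bounds=[16,32]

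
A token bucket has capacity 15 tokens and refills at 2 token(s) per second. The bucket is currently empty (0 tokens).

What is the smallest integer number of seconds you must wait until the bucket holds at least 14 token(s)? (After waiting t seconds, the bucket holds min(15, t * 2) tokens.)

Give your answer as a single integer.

Answer: 7

Derivation:
Need t * 2 >= 14, so t >= 14/2.
Smallest integer t = ceil(14/2) = 7.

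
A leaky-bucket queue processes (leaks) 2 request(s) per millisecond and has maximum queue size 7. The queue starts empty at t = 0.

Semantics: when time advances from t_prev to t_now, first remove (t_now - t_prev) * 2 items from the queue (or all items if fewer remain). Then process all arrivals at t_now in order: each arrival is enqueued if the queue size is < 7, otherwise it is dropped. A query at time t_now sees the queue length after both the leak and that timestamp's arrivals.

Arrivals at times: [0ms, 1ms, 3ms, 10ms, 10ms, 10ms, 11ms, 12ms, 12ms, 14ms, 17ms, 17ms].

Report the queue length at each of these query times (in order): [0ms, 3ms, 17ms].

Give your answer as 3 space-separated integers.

Answer: 1 1 2

Derivation:
Queue lengths at query times:
  query t=0ms: backlog = 1
  query t=3ms: backlog = 1
  query t=17ms: backlog = 2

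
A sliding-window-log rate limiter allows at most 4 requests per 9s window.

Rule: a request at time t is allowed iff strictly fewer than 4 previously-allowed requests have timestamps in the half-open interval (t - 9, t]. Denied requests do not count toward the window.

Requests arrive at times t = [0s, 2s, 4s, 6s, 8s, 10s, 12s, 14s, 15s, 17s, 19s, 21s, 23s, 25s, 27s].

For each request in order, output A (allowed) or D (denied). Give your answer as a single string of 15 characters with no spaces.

Answer: AAAADAAAADAAAAD

Derivation:
Tracking allowed requests in the window:
  req#1 t=0s: ALLOW
  req#2 t=2s: ALLOW
  req#3 t=4s: ALLOW
  req#4 t=6s: ALLOW
  req#5 t=8s: DENY
  req#6 t=10s: ALLOW
  req#7 t=12s: ALLOW
  req#8 t=14s: ALLOW
  req#9 t=15s: ALLOW
  req#10 t=17s: DENY
  req#11 t=19s: ALLOW
  req#12 t=21s: ALLOW
  req#13 t=23s: ALLOW
  req#14 t=25s: ALLOW
  req#15 t=27s: DENY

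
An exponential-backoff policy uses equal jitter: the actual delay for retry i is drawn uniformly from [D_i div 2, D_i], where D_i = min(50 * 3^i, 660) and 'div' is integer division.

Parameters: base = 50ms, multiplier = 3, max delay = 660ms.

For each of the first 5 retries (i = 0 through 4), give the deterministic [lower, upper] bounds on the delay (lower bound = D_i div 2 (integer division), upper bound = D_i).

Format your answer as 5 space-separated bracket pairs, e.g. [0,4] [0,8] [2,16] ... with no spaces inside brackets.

Computing bounds per retry:
  i=0: D_i=min(50*3^0,660)=50, bounds=[25,50]
  i=1: D_i=min(50*3^1,660)=150, bounds=[75,150]
  i=2: D_i=min(50*3^2,660)=450, bounds=[225,450]
  i=3: D_i=min(50*3^3,660)=660, bounds=[330,660]
  i=4: D_i=min(50*3^4,660)=660, bounds=[330,660]

Answer: [25,50] [75,150] [225,450] [330,660] [330,660]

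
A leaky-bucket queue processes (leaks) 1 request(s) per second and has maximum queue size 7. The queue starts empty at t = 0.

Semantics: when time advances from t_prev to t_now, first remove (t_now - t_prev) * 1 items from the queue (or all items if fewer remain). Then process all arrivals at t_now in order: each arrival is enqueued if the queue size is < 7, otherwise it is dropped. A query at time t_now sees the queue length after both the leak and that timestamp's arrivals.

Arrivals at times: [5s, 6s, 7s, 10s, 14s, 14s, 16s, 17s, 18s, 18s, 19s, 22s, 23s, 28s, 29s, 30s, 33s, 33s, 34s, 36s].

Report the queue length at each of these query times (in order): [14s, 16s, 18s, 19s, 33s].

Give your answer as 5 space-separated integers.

Queue lengths at query times:
  query t=14s: backlog = 2
  query t=16s: backlog = 1
  query t=18s: backlog = 2
  query t=19s: backlog = 2
  query t=33s: backlog = 2

Answer: 2 1 2 2 2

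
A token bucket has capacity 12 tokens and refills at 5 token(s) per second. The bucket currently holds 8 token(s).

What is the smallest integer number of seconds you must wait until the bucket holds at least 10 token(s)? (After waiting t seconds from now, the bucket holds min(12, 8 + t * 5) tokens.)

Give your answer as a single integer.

Answer: 1

Derivation:
Need 8 + t * 5 >= 10, so t >= 2/5.
Smallest integer t = ceil(2/5) = 1.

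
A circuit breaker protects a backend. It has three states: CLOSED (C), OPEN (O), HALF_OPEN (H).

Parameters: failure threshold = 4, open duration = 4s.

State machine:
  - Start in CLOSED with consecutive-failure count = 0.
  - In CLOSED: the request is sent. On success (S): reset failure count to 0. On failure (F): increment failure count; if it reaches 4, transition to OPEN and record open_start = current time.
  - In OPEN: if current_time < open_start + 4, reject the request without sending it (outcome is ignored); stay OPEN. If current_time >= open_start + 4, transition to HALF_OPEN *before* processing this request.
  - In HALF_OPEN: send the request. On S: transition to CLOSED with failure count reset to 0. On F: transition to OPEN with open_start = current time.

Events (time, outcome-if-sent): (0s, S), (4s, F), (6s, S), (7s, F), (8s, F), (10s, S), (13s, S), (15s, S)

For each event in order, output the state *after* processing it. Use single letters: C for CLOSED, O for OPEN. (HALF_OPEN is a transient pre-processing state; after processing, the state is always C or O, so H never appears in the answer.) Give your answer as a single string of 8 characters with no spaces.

Answer: CCCCCCCC

Derivation:
State after each event:
  event#1 t=0s outcome=S: state=CLOSED
  event#2 t=4s outcome=F: state=CLOSED
  event#3 t=6s outcome=S: state=CLOSED
  event#4 t=7s outcome=F: state=CLOSED
  event#5 t=8s outcome=F: state=CLOSED
  event#6 t=10s outcome=S: state=CLOSED
  event#7 t=13s outcome=S: state=CLOSED
  event#8 t=15s outcome=S: state=CLOSED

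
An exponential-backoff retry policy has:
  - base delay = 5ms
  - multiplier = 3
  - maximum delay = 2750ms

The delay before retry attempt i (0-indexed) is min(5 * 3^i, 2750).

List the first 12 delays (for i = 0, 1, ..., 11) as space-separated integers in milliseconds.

Computing each delay:
  i=0: min(5*3^0, 2750) = 5
  i=1: min(5*3^1, 2750) = 15
  i=2: min(5*3^2, 2750) = 45
  i=3: min(5*3^3, 2750) = 135
  i=4: min(5*3^4, 2750) = 405
  i=5: min(5*3^5, 2750) = 1215
  i=6: min(5*3^6, 2750) = 2750
  i=7: min(5*3^7, 2750) = 2750
  i=8: min(5*3^8, 2750) = 2750
  i=9: min(5*3^9, 2750) = 2750
  i=10: min(5*3^10, 2750) = 2750
  i=11: min(5*3^11, 2750) = 2750

Answer: 5 15 45 135 405 1215 2750 2750 2750 2750 2750 2750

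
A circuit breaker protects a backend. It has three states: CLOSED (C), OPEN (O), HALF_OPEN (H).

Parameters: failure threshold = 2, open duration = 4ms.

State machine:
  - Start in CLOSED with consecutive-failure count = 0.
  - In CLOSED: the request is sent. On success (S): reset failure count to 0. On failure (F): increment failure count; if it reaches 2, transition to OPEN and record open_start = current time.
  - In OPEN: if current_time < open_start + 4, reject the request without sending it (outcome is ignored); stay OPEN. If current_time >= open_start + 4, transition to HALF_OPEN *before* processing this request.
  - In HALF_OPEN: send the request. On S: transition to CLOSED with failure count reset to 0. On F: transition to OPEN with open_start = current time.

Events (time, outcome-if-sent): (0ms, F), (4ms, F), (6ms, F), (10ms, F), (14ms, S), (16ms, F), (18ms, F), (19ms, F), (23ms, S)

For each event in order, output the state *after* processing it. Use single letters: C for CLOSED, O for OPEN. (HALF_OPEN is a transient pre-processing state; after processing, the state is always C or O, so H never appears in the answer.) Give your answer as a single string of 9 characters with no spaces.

State after each event:
  event#1 t=0ms outcome=F: state=CLOSED
  event#2 t=4ms outcome=F: state=OPEN
  event#3 t=6ms outcome=F: state=OPEN
  event#4 t=10ms outcome=F: state=OPEN
  event#5 t=14ms outcome=S: state=CLOSED
  event#6 t=16ms outcome=F: state=CLOSED
  event#7 t=18ms outcome=F: state=OPEN
  event#8 t=19ms outcome=F: state=OPEN
  event#9 t=23ms outcome=S: state=CLOSED

Answer: COOOCCOOC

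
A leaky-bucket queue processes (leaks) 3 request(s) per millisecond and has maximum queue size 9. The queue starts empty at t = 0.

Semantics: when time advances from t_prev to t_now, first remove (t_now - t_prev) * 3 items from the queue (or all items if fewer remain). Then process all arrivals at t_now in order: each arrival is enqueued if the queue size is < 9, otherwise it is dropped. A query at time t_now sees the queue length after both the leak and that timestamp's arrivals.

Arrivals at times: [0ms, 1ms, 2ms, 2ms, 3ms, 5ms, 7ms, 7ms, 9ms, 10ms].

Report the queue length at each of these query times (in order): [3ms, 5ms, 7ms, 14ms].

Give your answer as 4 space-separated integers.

Answer: 1 1 2 0

Derivation:
Queue lengths at query times:
  query t=3ms: backlog = 1
  query t=5ms: backlog = 1
  query t=7ms: backlog = 2
  query t=14ms: backlog = 0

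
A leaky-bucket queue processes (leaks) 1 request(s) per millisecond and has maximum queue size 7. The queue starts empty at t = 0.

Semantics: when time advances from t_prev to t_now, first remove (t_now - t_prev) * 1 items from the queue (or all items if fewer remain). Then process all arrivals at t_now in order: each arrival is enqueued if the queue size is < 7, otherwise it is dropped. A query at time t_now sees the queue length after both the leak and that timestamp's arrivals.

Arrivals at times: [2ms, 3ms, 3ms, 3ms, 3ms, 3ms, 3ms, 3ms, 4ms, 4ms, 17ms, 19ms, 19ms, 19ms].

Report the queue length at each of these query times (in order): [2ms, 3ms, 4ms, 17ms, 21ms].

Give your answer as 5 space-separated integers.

Queue lengths at query times:
  query t=2ms: backlog = 1
  query t=3ms: backlog = 7
  query t=4ms: backlog = 7
  query t=17ms: backlog = 1
  query t=21ms: backlog = 1

Answer: 1 7 7 1 1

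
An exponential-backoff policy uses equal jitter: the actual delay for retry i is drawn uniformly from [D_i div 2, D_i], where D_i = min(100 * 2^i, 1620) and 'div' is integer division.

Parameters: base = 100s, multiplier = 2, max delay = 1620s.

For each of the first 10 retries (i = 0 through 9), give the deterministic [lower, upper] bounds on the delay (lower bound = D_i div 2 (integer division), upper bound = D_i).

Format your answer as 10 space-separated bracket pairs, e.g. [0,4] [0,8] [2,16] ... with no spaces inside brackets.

Answer: [50,100] [100,200] [200,400] [400,800] [800,1600] [810,1620] [810,1620] [810,1620] [810,1620] [810,1620]

Derivation:
Computing bounds per retry:
  i=0: D_i=min(100*2^0,1620)=100, bounds=[50,100]
  i=1: D_i=min(100*2^1,1620)=200, bounds=[100,200]
  i=2: D_i=min(100*2^2,1620)=400, bounds=[200,400]
  i=3: D_i=min(100*2^3,1620)=800, bounds=[400,800]
  i=4: D_i=min(100*2^4,1620)=1600, bounds=[800,1600]
  i=5: D_i=min(100*2^5,1620)=1620, bounds=[810,1620]
  i=6: D_i=min(100*2^6,1620)=1620, bounds=[810,1620]
  i=7: D_i=min(100*2^7,1620)=1620, bounds=[810,1620]
  i=8: D_i=min(100*2^8,1620)=1620, bounds=[810,1620]
  i=9: D_i=min(100*2^9,1620)=1620, bounds=[810,1620]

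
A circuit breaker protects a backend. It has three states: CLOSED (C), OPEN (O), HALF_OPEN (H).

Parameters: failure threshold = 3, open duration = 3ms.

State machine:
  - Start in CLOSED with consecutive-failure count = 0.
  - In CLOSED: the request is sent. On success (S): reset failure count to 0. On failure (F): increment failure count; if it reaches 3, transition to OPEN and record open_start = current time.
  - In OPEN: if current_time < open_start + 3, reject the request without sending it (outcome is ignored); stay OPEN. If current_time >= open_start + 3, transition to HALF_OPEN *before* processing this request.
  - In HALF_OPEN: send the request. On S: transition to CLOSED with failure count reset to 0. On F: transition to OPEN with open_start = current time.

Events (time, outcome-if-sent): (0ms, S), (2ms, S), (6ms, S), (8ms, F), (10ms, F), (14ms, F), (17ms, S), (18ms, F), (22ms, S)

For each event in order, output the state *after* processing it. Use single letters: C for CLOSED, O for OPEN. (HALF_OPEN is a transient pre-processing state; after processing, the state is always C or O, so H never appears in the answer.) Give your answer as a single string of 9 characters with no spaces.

State after each event:
  event#1 t=0ms outcome=S: state=CLOSED
  event#2 t=2ms outcome=S: state=CLOSED
  event#3 t=6ms outcome=S: state=CLOSED
  event#4 t=8ms outcome=F: state=CLOSED
  event#5 t=10ms outcome=F: state=CLOSED
  event#6 t=14ms outcome=F: state=OPEN
  event#7 t=17ms outcome=S: state=CLOSED
  event#8 t=18ms outcome=F: state=CLOSED
  event#9 t=22ms outcome=S: state=CLOSED

Answer: CCCCCOCCC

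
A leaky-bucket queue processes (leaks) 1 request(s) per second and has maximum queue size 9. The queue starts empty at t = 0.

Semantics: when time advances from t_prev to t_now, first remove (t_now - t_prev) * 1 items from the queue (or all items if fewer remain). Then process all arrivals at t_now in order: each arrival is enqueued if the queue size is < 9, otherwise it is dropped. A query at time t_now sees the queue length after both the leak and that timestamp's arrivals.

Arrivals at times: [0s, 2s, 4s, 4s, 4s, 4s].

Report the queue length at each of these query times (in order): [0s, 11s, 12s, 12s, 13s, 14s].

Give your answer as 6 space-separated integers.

Answer: 1 0 0 0 0 0

Derivation:
Queue lengths at query times:
  query t=0s: backlog = 1
  query t=11s: backlog = 0
  query t=12s: backlog = 0
  query t=12s: backlog = 0
  query t=13s: backlog = 0
  query t=14s: backlog = 0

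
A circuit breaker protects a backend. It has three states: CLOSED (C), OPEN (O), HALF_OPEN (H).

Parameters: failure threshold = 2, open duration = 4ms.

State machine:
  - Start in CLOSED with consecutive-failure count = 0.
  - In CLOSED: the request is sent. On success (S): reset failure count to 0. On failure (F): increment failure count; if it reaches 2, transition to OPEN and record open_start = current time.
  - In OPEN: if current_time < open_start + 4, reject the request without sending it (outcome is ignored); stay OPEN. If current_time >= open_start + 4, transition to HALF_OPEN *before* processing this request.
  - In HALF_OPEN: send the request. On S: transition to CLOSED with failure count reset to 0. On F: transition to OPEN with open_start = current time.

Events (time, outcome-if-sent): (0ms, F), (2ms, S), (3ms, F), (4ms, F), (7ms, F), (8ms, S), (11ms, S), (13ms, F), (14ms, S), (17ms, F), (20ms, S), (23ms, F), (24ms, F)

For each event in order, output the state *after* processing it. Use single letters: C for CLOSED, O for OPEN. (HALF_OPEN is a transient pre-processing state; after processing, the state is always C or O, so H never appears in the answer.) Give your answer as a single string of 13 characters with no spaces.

Answer: CCCOOCCCCCCCO

Derivation:
State after each event:
  event#1 t=0ms outcome=F: state=CLOSED
  event#2 t=2ms outcome=S: state=CLOSED
  event#3 t=3ms outcome=F: state=CLOSED
  event#4 t=4ms outcome=F: state=OPEN
  event#5 t=7ms outcome=F: state=OPEN
  event#6 t=8ms outcome=S: state=CLOSED
  event#7 t=11ms outcome=S: state=CLOSED
  event#8 t=13ms outcome=F: state=CLOSED
  event#9 t=14ms outcome=S: state=CLOSED
  event#10 t=17ms outcome=F: state=CLOSED
  event#11 t=20ms outcome=S: state=CLOSED
  event#12 t=23ms outcome=F: state=CLOSED
  event#13 t=24ms outcome=F: state=OPEN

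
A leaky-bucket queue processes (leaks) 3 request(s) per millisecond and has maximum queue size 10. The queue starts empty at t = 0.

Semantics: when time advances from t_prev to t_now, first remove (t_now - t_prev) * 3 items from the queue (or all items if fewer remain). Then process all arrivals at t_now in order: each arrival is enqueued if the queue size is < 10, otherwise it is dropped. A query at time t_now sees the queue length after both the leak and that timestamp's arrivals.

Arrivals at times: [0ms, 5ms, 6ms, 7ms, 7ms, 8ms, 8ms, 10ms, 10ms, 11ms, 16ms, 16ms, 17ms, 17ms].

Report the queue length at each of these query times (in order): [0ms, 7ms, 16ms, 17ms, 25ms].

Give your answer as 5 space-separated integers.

Queue lengths at query times:
  query t=0ms: backlog = 1
  query t=7ms: backlog = 2
  query t=16ms: backlog = 2
  query t=17ms: backlog = 2
  query t=25ms: backlog = 0

Answer: 1 2 2 2 0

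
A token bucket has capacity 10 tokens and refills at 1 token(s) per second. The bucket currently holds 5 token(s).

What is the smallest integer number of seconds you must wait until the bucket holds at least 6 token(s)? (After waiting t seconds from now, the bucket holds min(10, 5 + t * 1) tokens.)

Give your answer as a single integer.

Answer: 1

Derivation:
Need 5 + t * 1 >= 6, so t >= 1/1.
Smallest integer t = ceil(1/1) = 1.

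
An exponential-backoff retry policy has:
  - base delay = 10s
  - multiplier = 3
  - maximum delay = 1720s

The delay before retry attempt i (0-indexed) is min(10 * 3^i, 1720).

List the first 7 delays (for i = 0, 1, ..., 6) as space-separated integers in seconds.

Answer: 10 30 90 270 810 1720 1720

Derivation:
Computing each delay:
  i=0: min(10*3^0, 1720) = 10
  i=1: min(10*3^1, 1720) = 30
  i=2: min(10*3^2, 1720) = 90
  i=3: min(10*3^3, 1720) = 270
  i=4: min(10*3^4, 1720) = 810
  i=5: min(10*3^5, 1720) = 1720
  i=6: min(10*3^6, 1720) = 1720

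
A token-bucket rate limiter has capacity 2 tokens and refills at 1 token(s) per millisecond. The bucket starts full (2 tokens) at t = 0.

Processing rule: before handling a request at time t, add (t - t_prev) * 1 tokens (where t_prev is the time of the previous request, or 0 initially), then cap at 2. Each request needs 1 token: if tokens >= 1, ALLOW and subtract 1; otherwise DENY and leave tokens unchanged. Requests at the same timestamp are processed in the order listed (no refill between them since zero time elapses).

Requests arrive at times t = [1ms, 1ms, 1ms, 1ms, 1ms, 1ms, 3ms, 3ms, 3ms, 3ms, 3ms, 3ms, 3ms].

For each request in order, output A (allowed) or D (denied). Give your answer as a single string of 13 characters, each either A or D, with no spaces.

Answer: AADDDDAADDDDD

Derivation:
Simulating step by step:
  req#1 t=1ms: ALLOW
  req#2 t=1ms: ALLOW
  req#3 t=1ms: DENY
  req#4 t=1ms: DENY
  req#5 t=1ms: DENY
  req#6 t=1ms: DENY
  req#7 t=3ms: ALLOW
  req#8 t=3ms: ALLOW
  req#9 t=3ms: DENY
  req#10 t=3ms: DENY
  req#11 t=3ms: DENY
  req#12 t=3ms: DENY
  req#13 t=3ms: DENY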